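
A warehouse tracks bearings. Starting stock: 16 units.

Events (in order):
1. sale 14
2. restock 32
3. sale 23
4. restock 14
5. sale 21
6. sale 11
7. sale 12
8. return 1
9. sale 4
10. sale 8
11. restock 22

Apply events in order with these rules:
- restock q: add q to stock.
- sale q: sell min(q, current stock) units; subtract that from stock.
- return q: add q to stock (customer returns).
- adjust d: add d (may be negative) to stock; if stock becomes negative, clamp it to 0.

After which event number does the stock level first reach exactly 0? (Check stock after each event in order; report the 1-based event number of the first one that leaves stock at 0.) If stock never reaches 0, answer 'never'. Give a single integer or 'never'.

Processing events:
Start: stock = 16
  Event 1 (sale 14): sell min(14,16)=14. stock: 16 - 14 = 2. total_sold = 14
  Event 2 (restock 32): 2 + 32 = 34
  Event 3 (sale 23): sell min(23,34)=23. stock: 34 - 23 = 11. total_sold = 37
  Event 4 (restock 14): 11 + 14 = 25
  Event 5 (sale 21): sell min(21,25)=21. stock: 25 - 21 = 4. total_sold = 58
  Event 6 (sale 11): sell min(11,4)=4. stock: 4 - 4 = 0. total_sold = 62
  Event 7 (sale 12): sell min(12,0)=0. stock: 0 - 0 = 0. total_sold = 62
  Event 8 (return 1): 0 + 1 = 1
  Event 9 (sale 4): sell min(4,1)=1. stock: 1 - 1 = 0. total_sold = 63
  Event 10 (sale 8): sell min(8,0)=0. stock: 0 - 0 = 0. total_sold = 63
  Event 11 (restock 22): 0 + 22 = 22
Final: stock = 22, total_sold = 63

First zero at event 6.

Answer: 6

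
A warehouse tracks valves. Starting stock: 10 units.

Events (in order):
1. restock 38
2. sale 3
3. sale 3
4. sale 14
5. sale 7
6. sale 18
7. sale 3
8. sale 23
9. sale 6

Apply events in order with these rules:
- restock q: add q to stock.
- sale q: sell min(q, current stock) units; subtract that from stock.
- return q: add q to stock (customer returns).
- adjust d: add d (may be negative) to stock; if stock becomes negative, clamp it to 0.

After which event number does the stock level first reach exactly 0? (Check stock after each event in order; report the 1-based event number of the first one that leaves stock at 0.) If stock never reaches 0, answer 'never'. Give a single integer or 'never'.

Processing events:
Start: stock = 10
  Event 1 (restock 38): 10 + 38 = 48
  Event 2 (sale 3): sell min(3,48)=3. stock: 48 - 3 = 45. total_sold = 3
  Event 3 (sale 3): sell min(3,45)=3. stock: 45 - 3 = 42. total_sold = 6
  Event 4 (sale 14): sell min(14,42)=14. stock: 42 - 14 = 28. total_sold = 20
  Event 5 (sale 7): sell min(7,28)=7. stock: 28 - 7 = 21. total_sold = 27
  Event 6 (sale 18): sell min(18,21)=18. stock: 21 - 18 = 3. total_sold = 45
  Event 7 (sale 3): sell min(3,3)=3. stock: 3 - 3 = 0. total_sold = 48
  Event 8 (sale 23): sell min(23,0)=0. stock: 0 - 0 = 0. total_sold = 48
  Event 9 (sale 6): sell min(6,0)=0. stock: 0 - 0 = 0. total_sold = 48
Final: stock = 0, total_sold = 48

First zero at event 7.

Answer: 7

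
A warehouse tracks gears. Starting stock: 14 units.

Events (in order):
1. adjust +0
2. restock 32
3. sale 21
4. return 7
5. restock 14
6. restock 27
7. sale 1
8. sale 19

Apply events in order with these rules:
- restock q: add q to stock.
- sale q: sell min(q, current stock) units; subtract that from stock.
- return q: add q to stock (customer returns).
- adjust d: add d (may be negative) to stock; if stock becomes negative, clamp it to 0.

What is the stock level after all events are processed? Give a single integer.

Processing events:
Start: stock = 14
  Event 1 (adjust +0): 14 + 0 = 14
  Event 2 (restock 32): 14 + 32 = 46
  Event 3 (sale 21): sell min(21,46)=21. stock: 46 - 21 = 25. total_sold = 21
  Event 4 (return 7): 25 + 7 = 32
  Event 5 (restock 14): 32 + 14 = 46
  Event 6 (restock 27): 46 + 27 = 73
  Event 7 (sale 1): sell min(1,73)=1. stock: 73 - 1 = 72. total_sold = 22
  Event 8 (sale 19): sell min(19,72)=19. stock: 72 - 19 = 53. total_sold = 41
Final: stock = 53, total_sold = 41

Answer: 53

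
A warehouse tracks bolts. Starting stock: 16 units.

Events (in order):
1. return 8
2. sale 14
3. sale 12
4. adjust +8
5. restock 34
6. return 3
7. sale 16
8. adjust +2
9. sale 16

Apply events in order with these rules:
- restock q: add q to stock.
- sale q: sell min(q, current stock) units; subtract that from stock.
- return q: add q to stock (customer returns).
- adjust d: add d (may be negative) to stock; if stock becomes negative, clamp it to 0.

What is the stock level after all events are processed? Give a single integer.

Answer: 15

Derivation:
Processing events:
Start: stock = 16
  Event 1 (return 8): 16 + 8 = 24
  Event 2 (sale 14): sell min(14,24)=14. stock: 24 - 14 = 10. total_sold = 14
  Event 3 (sale 12): sell min(12,10)=10. stock: 10 - 10 = 0. total_sold = 24
  Event 4 (adjust +8): 0 + 8 = 8
  Event 5 (restock 34): 8 + 34 = 42
  Event 6 (return 3): 42 + 3 = 45
  Event 7 (sale 16): sell min(16,45)=16. stock: 45 - 16 = 29. total_sold = 40
  Event 8 (adjust +2): 29 + 2 = 31
  Event 9 (sale 16): sell min(16,31)=16. stock: 31 - 16 = 15. total_sold = 56
Final: stock = 15, total_sold = 56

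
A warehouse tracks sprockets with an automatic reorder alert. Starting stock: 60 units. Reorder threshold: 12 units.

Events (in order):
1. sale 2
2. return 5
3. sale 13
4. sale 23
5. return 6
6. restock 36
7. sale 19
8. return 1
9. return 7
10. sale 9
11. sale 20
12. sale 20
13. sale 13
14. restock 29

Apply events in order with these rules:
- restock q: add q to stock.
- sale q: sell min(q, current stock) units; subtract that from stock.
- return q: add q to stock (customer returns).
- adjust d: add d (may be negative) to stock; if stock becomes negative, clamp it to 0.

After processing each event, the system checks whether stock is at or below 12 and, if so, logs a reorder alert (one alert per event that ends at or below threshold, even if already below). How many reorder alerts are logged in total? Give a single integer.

Answer: 2

Derivation:
Processing events:
Start: stock = 60
  Event 1 (sale 2): sell min(2,60)=2. stock: 60 - 2 = 58. total_sold = 2
  Event 2 (return 5): 58 + 5 = 63
  Event 3 (sale 13): sell min(13,63)=13. stock: 63 - 13 = 50. total_sold = 15
  Event 4 (sale 23): sell min(23,50)=23. stock: 50 - 23 = 27. total_sold = 38
  Event 5 (return 6): 27 + 6 = 33
  Event 6 (restock 36): 33 + 36 = 69
  Event 7 (sale 19): sell min(19,69)=19. stock: 69 - 19 = 50. total_sold = 57
  Event 8 (return 1): 50 + 1 = 51
  Event 9 (return 7): 51 + 7 = 58
  Event 10 (sale 9): sell min(9,58)=9. stock: 58 - 9 = 49. total_sold = 66
  Event 11 (sale 20): sell min(20,49)=20. stock: 49 - 20 = 29. total_sold = 86
  Event 12 (sale 20): sell min(20,29)=20. stock: 29 - 20 = 9. total_sold = 106
  Event 13 (sale 13): sell min(13,9)=9. stock: 9 - 9 = 0. total_sold = 115
  Event 14 (restock 29): 0 + 29 = 29
Final: stock = 29, total_sold = 115

Checking against threshold 12:
  After event 1: stock=58 > 12
  After event 2: stock=63 > 12
  After event 3: stock=50 > 12
  After event 4: stock=27 > 12
  After event 5: stock=33 > 12
  After event 6: stock=69 > 12
  After event 7: stock=50 > 12
  After event 8: stock=51 > 12
  After event 9: stock=58 > 12
  After event 10: stock=49 > 12
  After event 11: stock=29 > 12
  After event 12: stock=9 <= 12 -> ALERT
  After event 13: stock=0 <= 12 -> ALERT
  After event 14: stock=29 > 12
Alert events: [12, 13]. Count = 2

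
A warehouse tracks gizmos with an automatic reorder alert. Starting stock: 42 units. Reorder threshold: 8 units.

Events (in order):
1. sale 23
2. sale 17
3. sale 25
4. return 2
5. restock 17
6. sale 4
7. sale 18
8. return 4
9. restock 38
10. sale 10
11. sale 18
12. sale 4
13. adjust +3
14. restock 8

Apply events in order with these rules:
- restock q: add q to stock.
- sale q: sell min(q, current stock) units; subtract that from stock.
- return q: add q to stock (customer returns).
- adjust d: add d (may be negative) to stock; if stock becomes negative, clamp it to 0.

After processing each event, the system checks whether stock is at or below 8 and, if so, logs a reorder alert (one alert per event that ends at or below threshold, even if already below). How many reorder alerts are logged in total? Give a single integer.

Answer: 5

Derivation:
Processing events:
Start: stock = 42
  Event 1 (sale 23): sell min(23,42)=23. stock: 42 - 23 = 19. total_sold = 23
  Event 2 (sale 17): sell min(17,19)=17. stock: 19 - 17 = 2. total_sold = 40
  Event 3 (sale 25): sell min(25,2)=2. stock: 2 - 2 = 0. total_sold = 42
  Event 4 (return 2): 0 + 2 = 2
  Event 5 (restock 17): 2 + 17 = 19
  Event 6 (sale 4): sell min(4,19)=4. stock: 19 - 4 = 15. total_sold = 46
  Event 7 (sale 18): sell min(18,15)=15. stock: 15 - 15 = 0. total_sold = 61
  Event 8 (return 4): 0 + 4 = 4
  Event 9 (restock 38): 4 + 38 = 42
  Event 10 (sale 10): sell min(10,42)=10. stock: 42 - 10 = 32. total_sold = 71
  Event 11 (sale 18): sell min(18,32)=18. stock: 32 - 18 = 14. total_sold = 89
  Event 12 (sale 4): sell min(4,14)=4. stock: 14 - 4 = 10. total_sold = 93
  Event 13 (adjust +3): 10 + 3 = 13
  Event 14 (restock 8): 13 + 8 = 21
Final: stock = 21, total_sold = 93

Checking against threshold 8:
  After event 1: stock=19 > 8
  After event 2: stock=2 <= 8 -> ALERT
  After event 3: stock=0 <= 8 -> ALERT
  After event 4: stock=2 <= 8 -> ALERT
  After event 5: stock=19 > 8
  After event 6: stock=15 > 8
  After event 7: stock=0 <= 8 -> ALERT
  After event 8: stock=4 <= 8 -> ALERT
  After event 9: stock=42 > 8
  After event 10: stock=32 > 8
  After event 11: stock=14 > 8
  After event 12: stock=10 > 8
  After event 13: stock=13 > 8
  After event 14: stock=21 > 8
Alert events: [2, 3, 4, 7, 8]. Count = 5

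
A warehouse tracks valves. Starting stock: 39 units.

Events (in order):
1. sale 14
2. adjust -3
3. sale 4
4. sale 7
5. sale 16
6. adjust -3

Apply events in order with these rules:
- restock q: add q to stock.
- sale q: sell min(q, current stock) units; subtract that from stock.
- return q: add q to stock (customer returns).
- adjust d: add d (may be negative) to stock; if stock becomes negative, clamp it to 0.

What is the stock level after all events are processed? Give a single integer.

Answer: 0

Derivation:
Processing events:
Start: stock = 39
  Event 1 (sale 14): sell min(14,39)=14. stock: 39 - 14 = 25. total_sold = 14
  Event 2 (adjust -3): 25 + -3 = 22
  Event 3 (sale 4): sell min(4,22)=4. stock: 22 - 4 = 18. total_sold = 18
  Event 4 (sale 7): sell min(7,18)=7. stock: 18 - 7 = 11. total_sold = 25
  Event 5 (sale 16): sell min(16,11)=11. stock: 11 - 11 = 0. total_sold = 36
  Event 6 (adjust -3): 0 + -3 = 0 (clamped to 0)
Final: stock = 0, total_sold = 36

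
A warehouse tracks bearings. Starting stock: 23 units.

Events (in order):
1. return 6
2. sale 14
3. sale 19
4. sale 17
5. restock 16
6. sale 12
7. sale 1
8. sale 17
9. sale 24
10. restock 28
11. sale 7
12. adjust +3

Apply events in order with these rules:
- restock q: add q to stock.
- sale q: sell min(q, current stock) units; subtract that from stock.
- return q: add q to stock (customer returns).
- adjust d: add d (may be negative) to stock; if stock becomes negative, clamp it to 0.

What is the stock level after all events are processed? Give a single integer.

Processing events:
Start: stock = 23
  Event 1 (return 6): 23 + 6 = 29
  Event 2 (sale 14): sell min(14,29)=14. stock: 29 - 14 = 15. total_sold = 14
  Event 3 (sale 19): sell min(19,15)=15. stock: 15 - 15 = 0. total_sold = 29
  Event 4 (sale 17): sell min(17,0)=0. stock: 0 - 0 = 0. total_sold = 29
  Event 5 (restock 16): 0 + 16 = 16
  Event 6 (sale 12): sell min(12,16)=12. stock: 16 - 12 = 4. total_sold = 41
  Event 7 (sale 1): sell min(1,4)=1. stock: 4 - 1 = 3. total_sold = 42
  Event 8 (sale 17): sell min(17,3)=3. stock: 3 - 3 = 0. total_sold = 45
  Event 9 (sale 24): sell min(24,0)=0. stock: 0 - 0 = 0. total_sold = 45
  Event 10 (restock 28): 0 + 28 = 28
  Event 11 (sale 7): sell min(7,28)=7. stock: 28 - 7 = 21. total_sold = 52
  Event 12 (adjust +3): 21 + 3 = 24
Final: stock = 24, total_sold = 52

Answer: 24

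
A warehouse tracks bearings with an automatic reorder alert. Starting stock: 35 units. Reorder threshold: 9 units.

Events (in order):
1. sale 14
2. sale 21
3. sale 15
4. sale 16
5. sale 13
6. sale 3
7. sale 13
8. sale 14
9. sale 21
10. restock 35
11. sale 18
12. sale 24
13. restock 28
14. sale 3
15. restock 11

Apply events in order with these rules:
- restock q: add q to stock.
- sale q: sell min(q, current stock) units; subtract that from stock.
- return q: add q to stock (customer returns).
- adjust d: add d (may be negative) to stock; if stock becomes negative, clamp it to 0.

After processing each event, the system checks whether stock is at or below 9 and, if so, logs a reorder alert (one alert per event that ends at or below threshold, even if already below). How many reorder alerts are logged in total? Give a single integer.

Answer: 9

Derivation:
Processing events:
Start: stock = 35
  Event 1 (sale 14): sell min(14,35)=14. stock: 35 - 14 = 21. total_sold = 14
  Event 2 (sale 21): sell min(21,21)=21. stock: 21 - 21 = 0. total_sold = 35
  Event 3 (sale 15): sell min(15,0)=0. stock: 0 - 0 = 0. total_sold = 35
  Event 4 (sale 16): sell min(16,0)=0. stock: 0 - 0 = 0. total_sold = 35
  Event 5 (sale 13): sell min(13,0)=0. stock: 0 - 0 = 0. total_sold = 35
  Event 6 (sale 3): sell min(3,0)=0. stock: 0 - 0 = 0. total_sold = 35
  Event 7 (sale 13): sell min(13,0)=0. stock: 0 - 0 = 0. total_sold = 35
  Event 8 (sale 14): sell min(14,0)=0. stock: 0 - 0 = 0. total_sold = 35
  Event 9 (sale 21): sell min(21,0)=0. stock: 0 - 0 = 0. total_sold = 35
  Event 10 (restock 35): 0 + 35 = 35
  Event 11 (sale 18): sell min(18,35)=18. stock: 35 - 18 = 17. total_sold = 53
  Event 12 (sale 24): sell min(24,17)=17. stock: 17 - 17 = 0. total_sold = 70
  Event 13 (restock 28): 0 + 28 = 28
  Event 14 (sale 3): sell min(3,28)=3. stock: 28 - 3 = 25. total_sold = 73
  Event 15 (restock 11): 25 + 11 = 36
Final: stock = 36, total_sold = 73

Checking against threshold 9:
  After event 1: stock=21 > 9
  After event 2: stock=0 <= 9 -> ALERT
  After event 3: stock=0 <= 9 -> ALERT
  After event 4: stock=0 <= 9 -> ALERT
  After event 5: stock=0 <= 9 -> ALERT
  After event 6: stock=0 <= 9 -> ALERT
  After event 7: stock=0 <= 9 -> ALERT
  After event 8: stock=0 <= 9 -> ALERT
  After event 9: stock=0 <= 9 -> ALERT
  After event 10: stock=35 > 9
  After event 11: stock=17 > 9
  After event 12: stock=0 <= 9 -> ALERT
  After event 13: stock=28 > 9
  After event 14: stock=25 > 9
  After event 15: stock=36 > 9
Alert events: [2, 3, 4, 5, 6, 7, 8, 9, 12]. Count = 9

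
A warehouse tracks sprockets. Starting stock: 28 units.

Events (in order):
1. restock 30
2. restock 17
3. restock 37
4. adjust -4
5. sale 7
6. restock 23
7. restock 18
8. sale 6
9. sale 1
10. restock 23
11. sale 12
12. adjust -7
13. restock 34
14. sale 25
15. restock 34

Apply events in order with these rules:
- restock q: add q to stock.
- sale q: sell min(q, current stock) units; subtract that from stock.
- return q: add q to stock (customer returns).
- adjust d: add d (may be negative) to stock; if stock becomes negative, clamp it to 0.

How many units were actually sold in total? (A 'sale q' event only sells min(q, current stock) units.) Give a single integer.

Processing events:
Start: stock = 28
  Event 1 (restock 30): 28 + 30 = 58
  Event 2 (restock 17): 58 + 17 = 75
  Event 3 (restock 37): 75 + 37 = 112
  Event 4 (adjust -4): 112 + -4 = 108
  Event 5 (sale 7): sell min(7,108)=7. stock: 108 - 7 = 101. total_sold = 7
  Event 6 (restock 23): 101 + 23 = 124
  Event 7 (restock 18): 124 + 18 = 142
  Event 8 (sale 6): sell min(6,142)=6. stock: 142 - 6 = 136. total_sold = 13
  Event 9 (sale 1): sell min(1,136)=1. stock: 136 - 1 = 135. total_sold = 14
  Event 10 (restock 23): 135 + 23 = 158
  Event 11 (sale 12): sell min(12,158)=12. stock: 158 - 12 = 146. total_sold = 26
  Event 12 (adjust -7): 146 + -7 = 139
  Event 13 (restock 34): 139 + 34 = 173
  Event 14 (sale 25): sell min(25,173)=25. stock: 173 - 25 = 148. total_sold = 51
  Event 15 (restock 34): 148 + 34 = 182
Final: stock = 182, total_sold = 51

Answer: 51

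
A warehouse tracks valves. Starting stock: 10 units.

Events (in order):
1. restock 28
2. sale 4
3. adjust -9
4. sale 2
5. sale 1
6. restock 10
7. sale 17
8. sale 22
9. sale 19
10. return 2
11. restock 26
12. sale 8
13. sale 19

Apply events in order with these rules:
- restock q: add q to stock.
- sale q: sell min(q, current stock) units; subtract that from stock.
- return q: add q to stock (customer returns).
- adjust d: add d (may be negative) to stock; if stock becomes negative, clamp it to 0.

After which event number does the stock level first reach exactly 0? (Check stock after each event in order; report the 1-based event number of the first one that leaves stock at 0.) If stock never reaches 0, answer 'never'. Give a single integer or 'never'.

Processing events:
Start: stock = 10
  Event 1 (restock 28): 10 + 28 = 38
  Event 2 (sale 4): sell min(4,38)=4. stock: 38 - 4 = 34. total_sold = 4
  Event 3 (adjust -9): 34 + -9 = 25
  Event 4 (sale 2): sell min(2,25)=2. stock: 25 - 2 = 23. total_sold = 6
  Event 5 (sale 1): sell min(1,23)=1. stock: 23 - 1 = 22. total_sold = 7
  Event 6 (restock 10): 22 + 10 = 32
  Event 7 (sale 17): sell min(17,32)=17. stock: 32 - 17 = 15. total_sold = 24
  Event 8 (sale 22): sell min(22,15)=15. stock: 15 - 15 = 0. total_sold = 39
  Event 9 (sale 19): sell min(19,0)=0. stock: 0 - 0 = 0. total_sold = 39
  Event 10 (return 2): 0 + 2 = 2
  Event 11 (restock 26): 2 + 26 = 28
  Event 12 (sale 8): sell min(8,28)=8. stock: 28 - 8 = 20. total_sold = 47
  Event 13 (sale 19): sell min(19,20)=19. stock: 20 - 19 = 1. total_sold = 66
Final: stock = 1, total_sold = 66

First zero at event 8.

Answer: 8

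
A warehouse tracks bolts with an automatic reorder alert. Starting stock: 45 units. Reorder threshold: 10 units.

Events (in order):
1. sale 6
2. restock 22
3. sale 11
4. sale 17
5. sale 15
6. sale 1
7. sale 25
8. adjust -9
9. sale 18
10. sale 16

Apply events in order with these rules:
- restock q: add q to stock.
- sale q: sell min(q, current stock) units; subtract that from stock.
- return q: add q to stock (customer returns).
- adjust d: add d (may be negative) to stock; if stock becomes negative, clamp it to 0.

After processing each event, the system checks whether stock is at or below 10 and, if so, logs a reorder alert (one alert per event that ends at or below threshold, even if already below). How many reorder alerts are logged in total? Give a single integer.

Answer: 4

Derivation:
Processing events:
Start: stock = 45
  Event 1 (sale 6): sell min(6,45)=6. stock: 45 - 6 = 39. total_sold = 6
  Event 2 (restock 22): 39 + 22 = 61
  Event 3 (sale 11): sell min(11,61)=11. stock: 61 - 11 = 50. total_sold = 17
  Event 4 (sale 17): sell min(17,50)=17. stock: 50 - 17 = 33. total_sold = 34
  Event 5 (sale 15): sell min(15,33)=15. stock: 33 - 15 = 18. total_sold = 49
  Event 6 (sale 1): sell min(1,18)=1. stock: 18 - 1 = 17. total_sold = 50
  Event 7 (sale 25): sell min(25,17)=17. stock: 17 - 17 = 0. total_sold = 67
  Event 8 (adjust -9): 0 + -9 = 0 (clamped to 0)
  Event 9 (sale 18): sell min(18,0)=0. stock: 0 - 0 = 0. total_sold = 67
  Event 10 (sale 16): sell min(16,0)=0. stock: 0 - 0 = 0. total_sold = 67
Final: stock = 0, total_sold = 67

Checking against threshold 10:
  After event 1: stock=39 > 10
  After event 2: stock=61 > 10
  After event 3: stock=50 > 10
  After event 4: stock=33 > 10
  After event 5: stock=18 > 10
  After event 6: stock=17 > 10
  After event 7: stock=0 <= 10 -> ALERT
  After event 8: stock=0 <= 10 -> ALERT
  After event 9: stock=0 <= 10 -> ALERT
  After event 10: stock=0 <= 10 -> ALERT
Alert events: [7, 8, 9, 10]. Count = 4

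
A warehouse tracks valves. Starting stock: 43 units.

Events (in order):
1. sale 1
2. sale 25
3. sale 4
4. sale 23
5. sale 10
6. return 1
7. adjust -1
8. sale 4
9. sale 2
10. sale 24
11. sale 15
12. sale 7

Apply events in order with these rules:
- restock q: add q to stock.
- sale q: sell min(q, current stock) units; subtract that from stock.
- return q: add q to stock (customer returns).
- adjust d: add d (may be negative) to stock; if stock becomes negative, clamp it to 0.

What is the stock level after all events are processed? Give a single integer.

Answer: 0

Derivation:
Processing events:
Start: stock = 43
  Event 1 (sale 1): sell min(1,43)=1. stock: 43 - 1 = 42. total_sold = 1
  Event 2 (sale 25): sell min(25,42)=25. stock: 42 - 25 = 17. total_sold = 26
  Event 3 (sale 4): sell min(4,17)=4. stock: 17 - 4 = 13. total_sold = 30
  Event 4 (sale 23): sell min(23,13)=13. stock: 13 - 13 = 0. total_sold = 43
  Event 5 (sale 10): sell min(10,0)=0. stock: 0 - 0 = 0. total_sold = 43
  Event 6 (return 1): 0 + 1 = 1
  Event 7 (adjust -1): 1 + -1 = 0
  Event 8 (sale 4): sell min(4,0)=0. stock: 0 - 0 = 0. total_sold = 43
  Event 9 (sale 2): sell min(2,0)=0. stock: 0 - 0 = 0. total_sold = 43
  Event 10 (sale 24): sell min(24,0)=0. stock: 0 - 0 = 0. total_sold = 43
  Event 11 (sale 15): sell min(15,0)=0. stock: 0 - 0 = 0. total_sold = 43
  Event 12 (sale 7): sell min(7,0)=0. stock: 0 - 0 = 0. total_sold = 43
Final: stock = 0, total_sold = 43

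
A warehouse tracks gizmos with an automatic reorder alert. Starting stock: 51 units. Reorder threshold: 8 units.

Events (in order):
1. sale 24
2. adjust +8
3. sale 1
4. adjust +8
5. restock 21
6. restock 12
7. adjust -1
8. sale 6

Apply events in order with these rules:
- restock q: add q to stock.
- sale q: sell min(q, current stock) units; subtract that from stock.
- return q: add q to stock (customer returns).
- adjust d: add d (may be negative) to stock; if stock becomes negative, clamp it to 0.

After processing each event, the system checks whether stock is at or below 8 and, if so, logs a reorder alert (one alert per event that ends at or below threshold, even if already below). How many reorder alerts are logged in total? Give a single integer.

Answer: 0

Derivation:
Processing events:
Start: stock = 51
  Event 1 (sale 24): sell min(24,51)=24. stock: 51 - 24 = 27. total_sold = 24
  Event 2 (adjust +8): 27 + 8 = 35
  Event 3 (sale 1): sell min(1,35)=1. stock: 35 - 1 = 34. total_sold = 25
  Event 4 (adjust +8): 34 + 8 = 42
  Event 5 (restock 21): 42 + 21 = 63
  Event 6 (restock 12): 63 + 12 = 75
  Event 7 (adjust -1): 75 + -1 = 74
  Event 8 (sale 6): sell min(6,74)=6. stock: 74 - 6 = 68. total_sold = 31
Final: stock = 68, total_sold = 31

Checking against threshold 8:
  After event 1: stock=27 > 8
  After event 2: stock=35 > 8
  After event 3: stock=34 > 8
  After event 4: stock=42 > 8
  After event 5: stock=63 > 8
  After event 6: stock=75 > 8
  After event 7: stock=74 > 8
  After event 8: stock=68 > 8
Alert events: []. Count = 0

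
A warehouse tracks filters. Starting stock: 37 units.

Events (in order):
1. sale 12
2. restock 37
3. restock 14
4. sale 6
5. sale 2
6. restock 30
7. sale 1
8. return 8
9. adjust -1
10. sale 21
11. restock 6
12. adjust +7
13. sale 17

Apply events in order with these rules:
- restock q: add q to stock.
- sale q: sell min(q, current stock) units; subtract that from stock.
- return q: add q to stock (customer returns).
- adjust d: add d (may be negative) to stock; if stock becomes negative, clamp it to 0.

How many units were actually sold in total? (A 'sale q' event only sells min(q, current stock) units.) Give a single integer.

Processing events:
Start: stock = 37
  Event 1 (sale 12): sell min(12,37)=12. stock: 37 - 12 = 25. total_sold = 12
  Event 2 (restock 37): 25 + 37 = 62
  Event 3 (restock 14): 62 + 14 = 76
  Event 4 (sale 6): sell min(6,76)=6. stock: 76 - 6 = 70. total_sold = 18
  Event 5 (sale 2): sell min(2,70)=2. stock: 70 - 2 = 68. total_sold = 20
  Event 6 (restock 30): 68 + 30 = 98
  Event 7 (sale 1): sell min(1,98)=1. stock: 98 - 1 = 97. total_sold = 21
  Event 8 (return 8): 97 + 8 = 105
  Event 9 (adjust -1): 105 + -1 = 104
  Event 10 (sale 21): sell min(21,104)=21. stock: 104 - 21 = 83. total_sold = 42
  Event 11 (restock 6): 83 + 6 = 89
  Event 12 (adjust +7): 89 + 7 = 96
  Event 13 (sale 17): sell min(17,96)=17. stock: 96 - 17 = 79. total_sold = 59
Final: stock = 79, total_sold = 59

Answer: 59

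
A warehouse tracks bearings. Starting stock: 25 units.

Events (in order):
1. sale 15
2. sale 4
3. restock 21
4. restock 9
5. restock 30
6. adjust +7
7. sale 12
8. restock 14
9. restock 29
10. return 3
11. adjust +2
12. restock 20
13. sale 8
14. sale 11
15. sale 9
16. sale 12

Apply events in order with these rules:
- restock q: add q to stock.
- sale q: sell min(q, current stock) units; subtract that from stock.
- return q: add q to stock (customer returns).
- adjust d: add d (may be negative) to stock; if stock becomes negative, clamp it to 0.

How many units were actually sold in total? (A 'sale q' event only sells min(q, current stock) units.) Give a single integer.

Answer: 71

Derivation:
Processing events:
Start: stock = 25
  Event 1 (sale 15): sell min(15,25)=15. stock: 25 - 15 = 10. total_sold = 15
  Event 2 (sale 4): sell min(4,10)=4. stock: 10 - 4 = 6. total_sold = 19
  Event 3 (restock 21): 6 + 21 = 27
  Event 4 (restock 9): 27 + 9 = 36
  Event 5 (restock 30): 36 + 30 = 66
  Event 6 (adjust +7): 66 + 7 = 73
  Event 7 (sale 12): sell min(12,73)=12. stock: 73 - 12 = 61. total_sold = 31
  Event 8 (restock 14): 61 + 14 = 75
  Event 9 (restock 29): 75 + 29 = 104
  Event 10 (return 3): 104 + 3 = 107
  Event 11 (adjust +2): 107 + 2 = 109
  Event 12 (restock 20): 109 + 20 = 129
  Event 13 (sale 8): sell min(8,129)=8. stock: 129 - 8 = 121. total_sold = 39
  Event 14 (sale 11): sell min(11,121)=11. stock: 121 - 11 = 110. total_sold = 50
  Event 15 (sale 9): sell min(9,110)=9. stock: 110 - 9 = 101. total_sold = 59
  Event 16 (sale 12): sell min(12,101)=12. stock: 101 - 12 = 89. total_sold = 71
Final: stock = 89, total_sold = 71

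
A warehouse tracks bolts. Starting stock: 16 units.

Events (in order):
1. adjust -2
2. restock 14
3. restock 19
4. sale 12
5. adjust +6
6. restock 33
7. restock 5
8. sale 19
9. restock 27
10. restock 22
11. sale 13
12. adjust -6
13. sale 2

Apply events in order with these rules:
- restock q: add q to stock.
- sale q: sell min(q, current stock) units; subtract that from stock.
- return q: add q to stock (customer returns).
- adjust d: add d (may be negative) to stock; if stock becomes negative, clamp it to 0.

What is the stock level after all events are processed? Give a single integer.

Processing events:
Start: stock = 16
  Event 1 (adjust -2): 16 + -2 = 14
  Event 2 (restock 14): 14 + 14 = 28
  Event 3 (restock 19): 28 + 19 = 47
  Event 4 (sale 12): sell min(12,47)=12. stock: 47 - 12 = 35. total_sold = 12
  Event 5 (adjust +6): 35 + 6 = 41
  Event 6 (restock 33): 41 + 33 = 74
  Event 7 (restock 5): 74 + 5 = 79
  Event 8 (sale 19): sell min(19,79)=19. stock: 79 - 19 = 60. total_sold = 31
  Event 9 (restock 27): 60 + 27 = 87
  Event 10 (restock 22): 87 + 22 = 109
  Event 11 (sale 13): sell min(13,109)=13. stock: 109 - 13 = 96. total_sold = 44
  Event 12 (adjust -6): 96 + -6 = 90
  Event 13 (sale 2): sell min(2,90)=2. stock: 90 - 2 = 88. total_sold = 46
Final: stock = 88, total_sold = 46

Answer: 88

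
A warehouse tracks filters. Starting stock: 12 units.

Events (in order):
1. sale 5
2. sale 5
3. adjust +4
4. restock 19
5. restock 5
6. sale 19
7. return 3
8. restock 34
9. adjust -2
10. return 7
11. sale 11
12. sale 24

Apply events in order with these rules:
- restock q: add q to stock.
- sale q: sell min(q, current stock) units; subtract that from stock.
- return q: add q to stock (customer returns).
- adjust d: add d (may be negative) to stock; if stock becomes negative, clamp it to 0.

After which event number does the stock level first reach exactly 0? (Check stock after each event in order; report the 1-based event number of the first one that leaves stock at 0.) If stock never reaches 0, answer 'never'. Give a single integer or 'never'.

Processing events:
Start: stock = 12
  Event 1 (sale 5): sell min(5,12)=5. stock: 12 - 5 = 7. total_sold = 5
  Event 2 (sale 5): sell min(5,7)=5. stock: 7 - 5 = 2. total_sold = 10
  Event 3 (adjust +4): 2 + 4 = 6
  Event 4 (restock 19): 6 + 19 = 25
  Event 5 (restock 5): 25 + 5 = 30
  Event 6 (sale 19): sell min(19,30)=19. stock: 30 - 19 = 11. total_sold = 29
  Event 7 (return 3): 11 + 3 = 14
  Event 8 (restock 34): 14 + 34 = 48
  Event 9 (adjust -2): 48 + -2 = 46
  Event 10 (return 7): 46 + 7 = 53
  Event 11 (sale 11): sell min(11,53)=11. stock: 53 - 11 = 42. total_sold = 40
  Event 12 (sale 24): sell min(24,42)=24. stock: 42 - 24 = 18. total_sold = 64
Final: stock = 18, total_sold = 64

Stock never reaches 0.

Answer: never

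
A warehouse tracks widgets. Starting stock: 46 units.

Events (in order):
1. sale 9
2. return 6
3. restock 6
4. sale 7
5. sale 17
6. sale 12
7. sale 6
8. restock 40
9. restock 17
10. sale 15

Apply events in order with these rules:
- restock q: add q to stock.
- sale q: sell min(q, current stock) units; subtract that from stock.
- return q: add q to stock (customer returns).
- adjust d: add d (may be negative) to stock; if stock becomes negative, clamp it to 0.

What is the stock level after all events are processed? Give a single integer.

Processing events:
Start: stock = 46
  Event 1 (sale 9): sell min(9,46)=9. stock: 46 - 9 = 37. total_sold = 9
  Event 2 (return 6): 37 + 6 = 43
  Event 3 (restock 6): 43 + 6 = 49
  Event 4 (sale 7): sell min(7,49)=7. stock: 49 - 7 = 42. total_sold = 16
  Event 5 (sale 17): sell min(17,42)=17. stock: 42 - 17 = 25. total_sold = 33
  Event 6 (sale 12): sell min(12,25)=12. stock: 25 - 12 = 13. total_sold = 45
  Event 7 (sale 6): sell min(6,13)=6. stock: 13 - 6 = 7. total_sold = 51
  Event 8 (restock 40): 7 + 40 = 47
  Event 9 (restock 17): 47 + 17 = 64
  Event 10 (sale 15): sell min(15,64)=15. stock: 64 - 15 = 49. total_sold = 66
Final: stock = 49, total_sold = 66

Answer: 49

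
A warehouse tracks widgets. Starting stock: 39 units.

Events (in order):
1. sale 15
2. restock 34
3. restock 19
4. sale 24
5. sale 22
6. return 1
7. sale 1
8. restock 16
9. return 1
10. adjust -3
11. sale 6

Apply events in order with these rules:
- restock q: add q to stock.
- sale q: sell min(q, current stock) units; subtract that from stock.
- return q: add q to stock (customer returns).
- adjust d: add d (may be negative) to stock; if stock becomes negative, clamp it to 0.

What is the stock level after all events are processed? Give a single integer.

Processing events:
Start: stock = 39
  Event 1 (sale 15): sell min(15,39)=15. stock: 39 - 15 = 24. total_sold = 15
  Event 2 (restock 34): 24 + 34 = 58
  Event 3 (restock 19): 58 + 19 = 77
  Event 4 (sale 24): sell min(24,77)=24. stock: 77 - 24 = 53. total_sold = 39
  Event 5 (sale 22): sell min(22,53)=22. stock: 53 - 22 = 31. total_sold = 61
  Event 6 (return 1): 31 + 1 = 32
  Event 7 (sale 1): sell min(1,32)=1. stock: 32 - 1 = 31. total_sold = 62
  Event 8 (restock 16): 31 + 16 = 47
  Event 9 (return 1): 47 + 1 = 48
  Event 10 (adjust -3): 48 + -3 = 45
  Event 11 (sale 6): sell min(6,45)=6. stock: 45 - 6 = 39. total_sold = 68
Final: stock = 39, total_sold = 68

Answer: 39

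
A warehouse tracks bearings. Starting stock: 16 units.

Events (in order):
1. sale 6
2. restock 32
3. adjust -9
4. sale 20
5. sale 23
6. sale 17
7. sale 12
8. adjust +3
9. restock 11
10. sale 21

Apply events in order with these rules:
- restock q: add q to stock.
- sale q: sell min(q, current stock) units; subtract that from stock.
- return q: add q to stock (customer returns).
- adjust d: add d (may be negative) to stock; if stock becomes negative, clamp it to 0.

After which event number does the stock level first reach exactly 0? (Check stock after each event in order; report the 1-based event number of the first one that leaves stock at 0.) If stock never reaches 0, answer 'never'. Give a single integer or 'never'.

Processing events:
Start: stock = 16
  Event 1 (sale 6): sell min(6,16)=6. stock: 16 - 6 = 10. total_sold = 6
  Event 2 (restock 32): 10 + 32 = 42
  Event 3 (adjust -9): 42 + -9 = 33
  Event 4 (sale 20): sell min(20,33)=20. stock: 33 - 20 = 13. total_sold = 26
  Event 5 (sale 23): sell min(23,13)=13. stock: 13 - 13 = 0. total_sold = 39
  Event 6 (sale 17): sell min(17,0)=0. stock: 0 - 0 = 0. total_sold = 39
  Event 7 (sale 12): sell min(12,0)=0. stock: 0 - 0 = 0. total_sold = 39
  Event 8 (adjust +3): 0 + 3 = 3
  Event 9 (restock 11): 3 + 11 = 14
  Event 10 (sale 21): sell min(21,14)=14. stock: 14 - 14 = 0. total_sold = 53
Final: stock = 0, total_sold = 53

First zero at event 5.

Answer: 5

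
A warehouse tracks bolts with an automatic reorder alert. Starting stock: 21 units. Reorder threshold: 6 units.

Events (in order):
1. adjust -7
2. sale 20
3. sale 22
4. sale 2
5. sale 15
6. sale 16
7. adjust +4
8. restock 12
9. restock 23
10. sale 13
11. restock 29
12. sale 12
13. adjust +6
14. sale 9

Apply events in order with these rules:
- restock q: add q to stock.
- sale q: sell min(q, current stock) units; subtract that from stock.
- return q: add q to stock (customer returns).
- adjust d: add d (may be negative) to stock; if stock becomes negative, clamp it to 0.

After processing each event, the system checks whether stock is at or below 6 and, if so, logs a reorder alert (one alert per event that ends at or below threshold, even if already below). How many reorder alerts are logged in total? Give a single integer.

Processing events:
Start: stock = 21
  Event 1 (adjust -7): 21 + -7 = 14
  Event 2 (sale 20): sell min(20,14)=14. stock: 14 - 14 = 0. total_sold = 14
  Event 3 (sale 22): sell min(22,0)=0. stock: 0 - 0 = 0. total_sold = 14
  Event 4 (sale 2): sell min(2,0)=0. stock: 0 - 0 = 0. total_sold = 14
  Event 5 (sale 15): sell min(15,0)=0. stock: 0 - 0 = 0. total_sold = 14
  Event 6 (sale 16): sell min(16,0)=0. stock: 0 - 0 = 0. total_sold = 14
  Event 7 (adjust +4): 0 + 4 = 4
  Event 8 (restock 12): 4 + 12 = 16
  Event 9 (restock 23): 16 + 23 = 39
  Event 10 (sale 13): sell min(13,39)=13. stock: 39 - 13 = 26. total_sold = 27
  Event 11 (restock 29): 26 + 29 = 55
  Event 12 (sale 12): sell min(12,55)=12. stock: 55 - 12 = 43. total_sold = 39
  Event 13 (adjust +6): 43 + 6 = 49
  Event 14 (sale 9): sell min(9,49)=9. stock: 49 - 9 = 40. total_sold = 48
Final: stock = 40, total_sold = 48

Checking against threshold 6:
  After event 1: stock=14 > 6
  After event 2: stock=0 <= 6 -> ALERT
  After event 3: stock=0 <= 6 -> ALERT
  After event 4: stock=0 <= 6 -> ALERT
  After event 5: stock=0 <= 6 -> ALERT
  After event 6: stock=0 <= 6 -> ALERT
  After event 7: stock=4 <= 6 -> ALERT
  After event 8: stock=16 > 6
  After event 9: stock=39 > 6
  After event 10: stock=26 > 6
  After event 11: stock=55 > 6
  After event 12: stock=43 > 6
  After event 13: stock=49 > 6
  After event 14: stock=40 > 6
Alert events: [2, 3, 4, 5, 6, 7]. Count = 6

Answer: 6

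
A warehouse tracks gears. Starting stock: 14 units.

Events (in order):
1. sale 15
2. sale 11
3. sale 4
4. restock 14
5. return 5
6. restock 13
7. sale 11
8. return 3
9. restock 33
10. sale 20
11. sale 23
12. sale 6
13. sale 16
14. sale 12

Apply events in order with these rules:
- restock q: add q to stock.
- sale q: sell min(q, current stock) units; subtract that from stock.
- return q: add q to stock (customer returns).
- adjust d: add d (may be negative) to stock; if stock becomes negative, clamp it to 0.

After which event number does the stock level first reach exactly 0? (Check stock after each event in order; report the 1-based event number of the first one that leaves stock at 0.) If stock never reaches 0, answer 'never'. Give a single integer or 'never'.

Answer: 1

Derivation:
Processing events:
Start: stock = 14
  Event 1 (sale 15): sell min(15,14)=14. stock: 14 - 14 = 0. total_sold = 14
  Event 2 (sale 11): sell min(11,0)=0. stock: 0 - 0 = 0. total_sold = 14
  Event 3 (sale 4): sell min(4,0)=0. stock: 0 - 0 = 0. total_sold = 14
  Event 4 (restock 14): 0 + 14 = 14
  Event 5 (return 5): 14 + 5 = 19
  Event 6 (restock 13): 19 + 13 = 32
  Event 7 (sale 11): sell min(11,32)=11. stock: 32 - 11 = 21. total_sold = 25
  Event 8 (return 3): 21 + 3 = 24
  Event 9 (restock 33): 24 + 33 = 57
  Event 10 (sale 20): sell min(20,57)=20. stock: 57 - 20 = 37. total_sold = 45
  Event 11 (sale 23): sell min(23,37)=23. stock: 37 - 23 = 14. total_sold = 68
  Event 12 (sale 6): sell min(6,14)=6. stock: 14 - 6 = 8. total_sold = 74
  Event 13 (sale 16): sell min(16,8)=8. stock: 8 - 8 = 0. total_sold = 82
  Event 14 (sale 12): sell min(12,0)=0. stock: 0 - 0 = 0. total_sold = 82
Final: stock = 0, total_sold = 82

First zero at event 1.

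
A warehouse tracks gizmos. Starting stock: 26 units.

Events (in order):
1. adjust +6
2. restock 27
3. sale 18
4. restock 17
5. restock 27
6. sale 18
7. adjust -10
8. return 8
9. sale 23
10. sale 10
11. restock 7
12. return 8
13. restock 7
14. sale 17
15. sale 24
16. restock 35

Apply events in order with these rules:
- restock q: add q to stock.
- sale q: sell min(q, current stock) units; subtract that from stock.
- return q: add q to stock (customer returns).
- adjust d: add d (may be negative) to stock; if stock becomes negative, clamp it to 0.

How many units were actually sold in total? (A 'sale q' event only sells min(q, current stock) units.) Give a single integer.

Processing events:
Start: stock = 26
  Event 1 (adjust +6): 26 + 6 = 32
  Event 2 (restock 27): 32 + 27 = 59
  Event 3 (sale 18): sell min(18,59)=18. stock: 59 - 18 = 41. total_sold = 18
  Event 4 (restock 17): 41 + 17 = 58
  Event 5 (restock 27): 58 + 27 = 85
  Event 6 (sale 18): sell min(18,85)=18. stock: 85 - 18 = 67. total_sold = 36
  Event 7 (adjust -10): 67 + -10 = 57
  Event 8 (return 8): 57 + 8 = 65
  Event 9 (sale 23): sell min(23,65)=23. stock: 65 - 23 = 42. total_sold = 59
  Event 10 (sale 10): sell min(10,42)=10. stock: 42 - 10 = 32. total_sold = 69
  Event 11 (restock 7): 32 + 7 = 39
  Event 12 (return 8): 39 + 8 = 47
  Event 13 (restock 7): 47 + 7 = 54
  Event 14 (sale 17): sell min(17,54)=17. stock: 54 - 17 = 37. total_sold = 86
  Event 15 (sale 24): sell min(24,37)=24. stock: 37 - 24 = 13. total_sold = 110
  Event 16 (restock 35): 13 + 35 = 48
Final: stock = 48, total_sold = 110

Answer: 110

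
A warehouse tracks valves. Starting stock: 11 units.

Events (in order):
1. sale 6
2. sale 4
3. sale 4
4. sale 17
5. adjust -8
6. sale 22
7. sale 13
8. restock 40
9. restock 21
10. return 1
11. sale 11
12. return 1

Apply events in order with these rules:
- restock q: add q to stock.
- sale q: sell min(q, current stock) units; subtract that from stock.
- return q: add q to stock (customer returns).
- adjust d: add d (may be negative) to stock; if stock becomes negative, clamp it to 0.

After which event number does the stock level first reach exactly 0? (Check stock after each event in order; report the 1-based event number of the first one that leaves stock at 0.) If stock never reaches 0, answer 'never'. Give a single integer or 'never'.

Answer: 3

Derivation:
Processing events:
Start: stock = 11
  Event 1 (sale 6): sell min(6,11)=6. stock: 11 - 6 = 5. total_sold = 6
  Event 2 (sale 4): sell min(4,5)=4. stock: 5 - 4 = 1. total_sold = 10
  Event 3 (sale 4): sell min(4,1)=1. stock: 1 - 1 = 0. total_sold = 11
  Event 4 (sale 17): sell min(17,0)=0. stock: 0 - 0 = 0. total_sold = 11
  Event 5 (adjust -8): 0 + -8 = 0 (clamped to 0)
  Event 6 (sale 22): sell min(22,0)=0. stock: 0 - 0 = 0. total_sold = 11
  Event 7 (sale 13): sell min(13,0)=0. stock: 0 - 0 = 0. total_sold = 11
  Event 8 (restock 40): 0 + 40 = 40
  Event 9 (restock 21): 40 + 21 = 61
  Event 10 (return 1): 61 + 1 = 62
  Event 11 (sale 11): sell min(11,62)=11. stock: 62 - 11 = 51. total_sold = 22
  Event 12 (return 1): 51 + 1 = 52
Final: stock = 52, total_sold = 22

First zero at event 3.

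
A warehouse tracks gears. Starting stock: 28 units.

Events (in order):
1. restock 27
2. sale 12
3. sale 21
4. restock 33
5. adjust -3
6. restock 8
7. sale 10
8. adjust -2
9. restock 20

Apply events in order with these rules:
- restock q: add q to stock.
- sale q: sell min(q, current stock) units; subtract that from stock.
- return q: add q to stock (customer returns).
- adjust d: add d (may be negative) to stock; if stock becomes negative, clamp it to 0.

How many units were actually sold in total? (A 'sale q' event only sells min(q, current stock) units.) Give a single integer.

Processing events:
Start: stock = 28
  Event 1 (restock 27): 28 + 27 = 55
  Event 2 (sale 12): sell min(12,55)=12. stock: 55 - 12 = 43. total_sold = 12
  Event 3 (sale 21): sell min(21,43)=21. stock: 43 - 21 = 22. total_sold = 33
  Event 4 (restock 33): 22 + 33 = 55
  Event 5 (adjust -3): 55 + -3 = 52
  Event 6 (restock 8): 52 + 8 = 60
  Event 7 (sale 10): sell min(10,60)=10. stock: 60 - 10 = 50. total_sold = 43
  Event 8 (adjust -2): 50 + -2 = 48
  Event 9 (restock 20): 48 + 20 = 68
Final: stock = 68, total_sold = 43

Answer: 43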